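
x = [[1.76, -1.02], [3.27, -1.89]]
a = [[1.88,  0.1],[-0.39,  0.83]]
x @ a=[[3.71, -0.67], [6.88, -1.24]]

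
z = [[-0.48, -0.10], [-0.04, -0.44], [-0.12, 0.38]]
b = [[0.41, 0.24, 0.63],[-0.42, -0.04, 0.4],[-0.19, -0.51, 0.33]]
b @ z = [[-0.28, 0.09], [0.16, 0.21], [0.07, 0.37]]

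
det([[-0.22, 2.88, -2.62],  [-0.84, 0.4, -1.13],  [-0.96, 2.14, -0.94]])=4.105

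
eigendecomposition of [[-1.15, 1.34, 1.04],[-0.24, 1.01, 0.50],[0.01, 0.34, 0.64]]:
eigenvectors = [[-0.99,0.59,-0.01], [-0.13,0.66,-0.62], [0.03,0.46,0.79]]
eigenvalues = [-1.01, 1.14, 0.37]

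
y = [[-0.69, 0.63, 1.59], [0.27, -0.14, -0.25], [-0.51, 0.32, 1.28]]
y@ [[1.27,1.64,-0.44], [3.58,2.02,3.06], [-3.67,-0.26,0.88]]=[[-4.46,-0.27,3.63], [0.76,0.22,-0.77], [-4.2,-0.52,2.33]]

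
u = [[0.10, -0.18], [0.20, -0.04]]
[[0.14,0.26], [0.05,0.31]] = u @ [[0.11, 1.4], [-0.71, -0.65]]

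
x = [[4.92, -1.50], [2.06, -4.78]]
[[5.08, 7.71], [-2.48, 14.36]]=x @ [[1.37, 0.75],[1.11, -2.68]]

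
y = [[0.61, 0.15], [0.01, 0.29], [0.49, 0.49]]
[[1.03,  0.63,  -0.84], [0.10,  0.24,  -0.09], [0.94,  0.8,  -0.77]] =y@[[1.62, 0.84, -1.32], [0.30, 0.80, -0.26]]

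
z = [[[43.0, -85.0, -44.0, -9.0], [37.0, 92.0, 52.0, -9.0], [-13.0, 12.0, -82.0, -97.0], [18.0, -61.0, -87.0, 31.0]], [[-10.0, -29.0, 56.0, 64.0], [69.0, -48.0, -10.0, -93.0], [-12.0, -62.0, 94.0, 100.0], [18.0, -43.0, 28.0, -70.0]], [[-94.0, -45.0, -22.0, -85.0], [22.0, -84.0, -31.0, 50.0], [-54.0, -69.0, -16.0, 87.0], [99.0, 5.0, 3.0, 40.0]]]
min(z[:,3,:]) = -87.0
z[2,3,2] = 3.0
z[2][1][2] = -31.0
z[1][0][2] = 56.0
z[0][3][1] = -61.0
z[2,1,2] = -31.0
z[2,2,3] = 87.0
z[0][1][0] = 37.0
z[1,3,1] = -43.0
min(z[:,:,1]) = -85.0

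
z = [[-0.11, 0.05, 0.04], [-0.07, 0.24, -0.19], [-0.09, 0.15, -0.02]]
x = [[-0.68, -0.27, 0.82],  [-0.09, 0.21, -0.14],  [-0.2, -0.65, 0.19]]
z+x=[[-0.79, -0.22, 0.86], [-0.16, 0.45, -0.33], [-0.29, -0.5, 0.17]]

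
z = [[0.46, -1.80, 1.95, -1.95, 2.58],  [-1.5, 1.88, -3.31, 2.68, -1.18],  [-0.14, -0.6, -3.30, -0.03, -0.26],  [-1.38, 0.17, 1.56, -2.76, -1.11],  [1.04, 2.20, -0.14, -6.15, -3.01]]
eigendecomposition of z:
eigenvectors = [[(0.55+0j),0.12+0.00j,-0.67+0.00j,(0.4+0.1j),0.40-0.10j],[-0.82+0.00j,-0.82+0.00j,(-0.01+0j),(-0.05-0.07j),-0.05+0.07j],[0.07+0.00j,(0.13+0j),(-0.11+0j),-0.12-0.09j,-0.12+0.09j],[(-0.11+0j),0.11+0.00j,(-0.17+0j),-0.17+0.10j,-0.17-0.10j],[(-0.09+0j),-0.53+0.00j,(0.72+0j),(-0.87+0j),-0.87-0.00j]]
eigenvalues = [(3.39+0j), (1.48+0j), (-2.53+0j), (-4.54+0.71j), (-4.54-0.71j)]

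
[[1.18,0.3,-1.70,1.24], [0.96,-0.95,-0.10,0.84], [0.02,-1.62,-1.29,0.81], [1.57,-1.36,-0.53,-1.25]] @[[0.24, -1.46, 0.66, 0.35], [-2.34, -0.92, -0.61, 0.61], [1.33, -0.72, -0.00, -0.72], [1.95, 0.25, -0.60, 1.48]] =[[-0.26, -0.46, -0.15, 3.66], [3.96, -0.25, 0.71, 1.07], [3.66, 2.59, 0.52, 1.15], [0.42, -0.97, 2.62, -1.75]]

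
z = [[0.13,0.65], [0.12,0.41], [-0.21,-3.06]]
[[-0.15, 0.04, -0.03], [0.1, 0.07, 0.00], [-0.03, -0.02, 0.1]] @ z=[[-0.01, 0.01], [0.02, 0.09], [-0.03, -0.33]]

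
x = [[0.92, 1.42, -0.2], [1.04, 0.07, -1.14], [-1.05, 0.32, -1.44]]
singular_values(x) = [2.0, 1.84, 1.08]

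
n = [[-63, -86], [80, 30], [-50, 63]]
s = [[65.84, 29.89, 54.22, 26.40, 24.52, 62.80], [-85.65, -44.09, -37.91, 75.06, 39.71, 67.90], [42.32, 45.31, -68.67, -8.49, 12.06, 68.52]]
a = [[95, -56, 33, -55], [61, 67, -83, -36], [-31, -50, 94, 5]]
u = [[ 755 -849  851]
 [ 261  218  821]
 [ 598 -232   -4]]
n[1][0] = 80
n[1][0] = 80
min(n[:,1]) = -86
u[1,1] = 218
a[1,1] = 67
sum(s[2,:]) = 91.04999999999998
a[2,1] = -50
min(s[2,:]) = -68.67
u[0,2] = 851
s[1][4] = 39.71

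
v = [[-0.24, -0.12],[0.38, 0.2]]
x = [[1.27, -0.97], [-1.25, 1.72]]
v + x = [[1.03, -1.09], [-0.87, 1.92]]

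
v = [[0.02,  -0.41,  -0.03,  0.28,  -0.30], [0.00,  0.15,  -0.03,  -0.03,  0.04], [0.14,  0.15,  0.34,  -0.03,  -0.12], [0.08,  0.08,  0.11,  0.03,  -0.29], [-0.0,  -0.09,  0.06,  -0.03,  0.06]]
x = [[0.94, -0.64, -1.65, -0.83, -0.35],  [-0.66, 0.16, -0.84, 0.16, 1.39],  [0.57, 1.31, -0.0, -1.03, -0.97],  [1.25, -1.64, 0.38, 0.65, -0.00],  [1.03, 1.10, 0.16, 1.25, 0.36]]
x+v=[[0.96, -1.05, -1.68, -0.55, -0.65], [-0.66, 0.31, -0.87, 0.13, 1.43], [0.71, 1.46, 0.34, -1.06, -1.09], [1.33, -1.56, 0.49, 0.68, -0.29], [1.03, 1.01, 0.22, 1.22, 0.42]]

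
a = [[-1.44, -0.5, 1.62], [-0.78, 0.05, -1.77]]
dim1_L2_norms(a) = [2.22, 1.93]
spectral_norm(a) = 2.49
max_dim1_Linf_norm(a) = 1.77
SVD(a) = [[-0.81, 0.58], [0.58, 0.81]] @ diag([2.4929396411232476, 1.5738652883002069]) @ [[0.29, 0.17, -0.94], [-0.94, -0.16, -0.32]]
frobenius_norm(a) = 2.95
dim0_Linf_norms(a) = [1.44, 0.5, 1.77]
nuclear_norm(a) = 4.07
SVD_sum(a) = [[-0.58, -0.35, 1.91], [0.42, 0.25, -1.37]] + [[-0.86, -0.15, -0.29], [-1.20, -0.2, -0.40]]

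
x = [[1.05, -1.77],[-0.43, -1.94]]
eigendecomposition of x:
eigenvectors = [[0.99, 0.48], [-0.13, 0.88]]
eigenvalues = [1.29, -2.18]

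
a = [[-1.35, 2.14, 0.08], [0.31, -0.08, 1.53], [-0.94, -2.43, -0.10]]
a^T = [[-1.35, 0.31, -0.94], [2.14, -0.08, -2.43], [0.08, 1.53, -0.10]]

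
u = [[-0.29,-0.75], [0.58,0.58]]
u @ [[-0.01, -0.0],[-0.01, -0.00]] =[[0.01, 0.00], [-0.01, 0.0]]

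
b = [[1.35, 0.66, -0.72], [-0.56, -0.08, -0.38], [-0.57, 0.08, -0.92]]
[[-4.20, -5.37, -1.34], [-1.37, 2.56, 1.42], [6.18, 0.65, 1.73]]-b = [[-5.55, -6.03, -0.62],[-0.81, 2.64, 1.80],[6.75, 0.57, 2.65]]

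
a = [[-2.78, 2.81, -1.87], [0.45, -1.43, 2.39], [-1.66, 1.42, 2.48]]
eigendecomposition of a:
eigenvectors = [[0.07, 0.89, 0.75], [-0.44, -0.35, 0.66], [-0.89, 0.28, 0.1]]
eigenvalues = [3.31, -4.49, -0.55]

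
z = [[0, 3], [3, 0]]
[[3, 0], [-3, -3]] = z@[[-1, -1], [1, 0]]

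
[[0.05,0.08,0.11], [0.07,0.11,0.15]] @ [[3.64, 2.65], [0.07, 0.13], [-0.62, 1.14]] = [[0.12, 0.27],[0.17, 0.37]]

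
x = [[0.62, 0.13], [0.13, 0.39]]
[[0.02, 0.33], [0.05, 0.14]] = x @ [[0.00,  0.49], [0.12,  0.19]]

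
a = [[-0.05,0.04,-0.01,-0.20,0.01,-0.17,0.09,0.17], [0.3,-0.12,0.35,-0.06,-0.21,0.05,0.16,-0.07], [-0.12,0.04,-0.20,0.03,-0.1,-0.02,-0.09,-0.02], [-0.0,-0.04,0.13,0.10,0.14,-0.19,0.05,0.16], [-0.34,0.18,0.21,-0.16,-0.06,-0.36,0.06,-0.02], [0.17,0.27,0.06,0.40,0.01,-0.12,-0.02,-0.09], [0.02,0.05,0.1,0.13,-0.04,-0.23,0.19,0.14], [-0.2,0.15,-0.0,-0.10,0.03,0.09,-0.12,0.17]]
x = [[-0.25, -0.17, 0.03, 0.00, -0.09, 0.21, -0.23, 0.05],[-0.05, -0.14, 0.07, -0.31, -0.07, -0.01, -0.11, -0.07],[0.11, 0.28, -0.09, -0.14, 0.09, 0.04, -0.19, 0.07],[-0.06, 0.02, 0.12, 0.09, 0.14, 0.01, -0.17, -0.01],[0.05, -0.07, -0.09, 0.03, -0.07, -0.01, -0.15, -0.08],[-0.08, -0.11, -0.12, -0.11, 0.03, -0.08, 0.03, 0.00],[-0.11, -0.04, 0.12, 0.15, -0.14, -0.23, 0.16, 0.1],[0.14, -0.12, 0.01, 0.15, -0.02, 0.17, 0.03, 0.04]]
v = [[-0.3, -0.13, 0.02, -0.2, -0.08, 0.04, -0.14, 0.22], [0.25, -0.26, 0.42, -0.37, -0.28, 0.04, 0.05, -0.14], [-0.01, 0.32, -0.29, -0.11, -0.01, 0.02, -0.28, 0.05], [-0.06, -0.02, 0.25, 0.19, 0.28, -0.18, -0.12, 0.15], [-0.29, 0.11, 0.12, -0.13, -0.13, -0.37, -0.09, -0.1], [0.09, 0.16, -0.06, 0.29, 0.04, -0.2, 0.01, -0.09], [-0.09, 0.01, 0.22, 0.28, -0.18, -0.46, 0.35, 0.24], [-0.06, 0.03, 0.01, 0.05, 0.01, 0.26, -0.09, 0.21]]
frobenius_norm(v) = 1.57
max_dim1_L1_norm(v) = 1.83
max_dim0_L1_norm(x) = 1.07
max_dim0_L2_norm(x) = 0.43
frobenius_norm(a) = 1.23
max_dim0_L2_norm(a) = 0.54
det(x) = 0.00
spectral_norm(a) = 0.70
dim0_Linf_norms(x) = [0.25, 0.28, 0.12, 0.31, 0.14, 0.23, 0.23, 0.1]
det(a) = -0.00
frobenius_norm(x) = 0.97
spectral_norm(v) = 0.89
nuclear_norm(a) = 2.97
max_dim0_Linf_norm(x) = 0.31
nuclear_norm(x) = 2.45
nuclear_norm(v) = 3.80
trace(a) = -0.09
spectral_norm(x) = 0.54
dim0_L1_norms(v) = [1.15, 1.04, 1.39, 1.62, 1.01, 1.57, 1.13, 1.2]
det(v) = 0.00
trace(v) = -0.43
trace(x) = -0.34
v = a + x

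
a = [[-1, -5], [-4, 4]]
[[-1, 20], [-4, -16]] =a @[[1, 0], [0, -4]]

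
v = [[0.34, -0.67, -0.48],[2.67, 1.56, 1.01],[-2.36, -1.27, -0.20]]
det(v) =1.430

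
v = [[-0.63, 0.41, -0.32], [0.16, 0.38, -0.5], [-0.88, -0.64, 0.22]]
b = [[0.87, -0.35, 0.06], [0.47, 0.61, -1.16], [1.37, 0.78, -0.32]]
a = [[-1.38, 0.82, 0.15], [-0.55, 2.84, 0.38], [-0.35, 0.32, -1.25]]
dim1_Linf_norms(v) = [0.63, 0.5, 0.88]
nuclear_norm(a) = 5.57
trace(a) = 0.21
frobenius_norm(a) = 3.59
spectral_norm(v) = 1.22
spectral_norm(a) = 3.15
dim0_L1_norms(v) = [1.67, 1.43, 1.04]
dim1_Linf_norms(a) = [1.38, 2.84, 1.25]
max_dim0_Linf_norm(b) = 1.37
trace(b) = 1.16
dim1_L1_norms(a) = [2.35, 3.77, 1.92]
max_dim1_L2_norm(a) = 2.92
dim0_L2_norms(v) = [1.09, 0.85, 0.63]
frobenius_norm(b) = 2.33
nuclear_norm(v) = 2.33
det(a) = 4.52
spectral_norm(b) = 2.00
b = a @ v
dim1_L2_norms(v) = [0.82, 0.65, 1.11]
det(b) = 1.09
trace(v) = -0.03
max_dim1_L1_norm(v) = 1.74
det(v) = 0.24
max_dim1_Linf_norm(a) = 2.84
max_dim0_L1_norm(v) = 1.67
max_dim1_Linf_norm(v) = 0.88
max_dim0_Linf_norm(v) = 0.88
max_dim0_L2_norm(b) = 1.69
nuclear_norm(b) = 3.58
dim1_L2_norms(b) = [0.94, 1.39, 1.61]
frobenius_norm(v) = 1.52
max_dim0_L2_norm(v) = 1.09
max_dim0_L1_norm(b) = 2.71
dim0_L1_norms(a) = [2.28, 3.98, 1.78]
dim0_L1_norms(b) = [2.71, 1.74, 1.54]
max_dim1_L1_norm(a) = 3.77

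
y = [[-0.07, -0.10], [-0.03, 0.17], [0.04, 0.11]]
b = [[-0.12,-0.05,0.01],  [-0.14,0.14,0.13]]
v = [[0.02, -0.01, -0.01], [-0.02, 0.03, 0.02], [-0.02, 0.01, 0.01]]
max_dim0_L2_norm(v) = 0.03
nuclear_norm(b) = 0.36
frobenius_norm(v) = 0.05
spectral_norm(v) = 0.05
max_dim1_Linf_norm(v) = 0.03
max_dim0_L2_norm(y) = 0.23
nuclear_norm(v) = 0.06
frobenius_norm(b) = 0.27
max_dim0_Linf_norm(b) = 0.14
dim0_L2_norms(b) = [0.18, 0.15, 0.13]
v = y @ b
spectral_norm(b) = 0.24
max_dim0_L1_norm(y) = 0.38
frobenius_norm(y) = 0.24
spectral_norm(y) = 0.23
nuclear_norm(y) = 0.31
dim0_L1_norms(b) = [0.26, 0.19, 0.14]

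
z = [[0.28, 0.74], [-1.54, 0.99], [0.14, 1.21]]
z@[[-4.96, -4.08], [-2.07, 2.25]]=[[-2.92, 0.52], [5.59, 8.51], [-3.2, 2.15]]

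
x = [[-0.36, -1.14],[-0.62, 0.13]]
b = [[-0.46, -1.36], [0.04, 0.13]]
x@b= [[0.12, 0.34], [0.29, 0.86]]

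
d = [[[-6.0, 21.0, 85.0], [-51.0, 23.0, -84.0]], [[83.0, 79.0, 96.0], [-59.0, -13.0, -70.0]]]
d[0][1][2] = -84.0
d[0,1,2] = -84.0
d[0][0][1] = 21.0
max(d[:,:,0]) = 83.0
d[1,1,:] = [-59.0, -13.0, -70.0]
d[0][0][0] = -6.0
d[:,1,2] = [-84.0, -70.0]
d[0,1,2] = -84.0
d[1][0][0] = 83.0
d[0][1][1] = 23.0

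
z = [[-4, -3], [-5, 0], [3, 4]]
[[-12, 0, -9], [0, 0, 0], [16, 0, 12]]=z @ [[0, 0, 0], [4, 0, 3]]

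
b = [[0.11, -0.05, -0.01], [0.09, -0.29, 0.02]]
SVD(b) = [[-0.27, -0.96], [-0.96, 0.27]] @ diag([0.3154451938365616, 0.08828550099203175]) @ [[-0.37, 0.93, -0.05], [-0.92, -0.36, 0.17]]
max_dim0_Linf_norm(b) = 0.29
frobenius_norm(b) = 0.33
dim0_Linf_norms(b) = [0.11, 0.29, 0.02]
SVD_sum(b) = [[0.03, -0.08, 0.00], [0.11, -0.28, 0.02]] + [[0.08, 0.03, -0.01], [-0.02, -0.01, 0.00]]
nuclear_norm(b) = 0.40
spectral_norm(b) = 0.32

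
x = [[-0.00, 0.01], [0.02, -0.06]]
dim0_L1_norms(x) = [0.02, 0.07]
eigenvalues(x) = [0.0, -0.06]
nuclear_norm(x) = 0.07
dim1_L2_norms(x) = [0.01, 0.06]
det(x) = -0.00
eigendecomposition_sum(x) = [[0.00, 0.0], [0.0, 0.0]] + [[-0.00, 0.01], [0.02, -0.06]]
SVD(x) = [[-0.15, 0.99],[0.99, 0.15]] @ diag([0.06395483231398794, 0.0031272070110057457]) @ [[0.31,-0.95], [0.95,0.31]]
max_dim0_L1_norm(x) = 0.07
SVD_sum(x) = [[-0.00, 0.01], [0.02, -0.06]] + [[0.00, 0.0], [0.00, 0.0]]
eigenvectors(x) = [[0.95, -0.16], [0.3, 0.99]]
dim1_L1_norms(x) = [0.01, 0.08]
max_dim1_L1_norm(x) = 0.08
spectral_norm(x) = 0.06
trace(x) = -0.06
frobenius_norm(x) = 0.06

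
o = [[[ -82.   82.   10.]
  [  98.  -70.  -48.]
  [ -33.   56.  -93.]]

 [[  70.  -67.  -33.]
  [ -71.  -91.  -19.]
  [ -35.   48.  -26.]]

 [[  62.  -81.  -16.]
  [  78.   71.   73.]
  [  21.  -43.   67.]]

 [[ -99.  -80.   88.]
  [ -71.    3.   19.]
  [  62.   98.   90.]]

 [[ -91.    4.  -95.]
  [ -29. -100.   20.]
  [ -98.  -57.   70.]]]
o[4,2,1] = -57.0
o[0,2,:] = [-33.0, 56.0, -93.0]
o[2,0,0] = 62.0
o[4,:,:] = [[-91.0, 4.0, -95.0], [-29.0, -100.0, 20.0], [-98.0, -57.0, 70.0]]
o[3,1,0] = -71.0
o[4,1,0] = -29.0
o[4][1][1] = -100.0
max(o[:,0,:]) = 88.0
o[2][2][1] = -43.0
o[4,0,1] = 4.0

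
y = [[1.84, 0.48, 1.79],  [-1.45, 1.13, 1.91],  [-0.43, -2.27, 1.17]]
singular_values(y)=[2.88, 2.57, 2.37]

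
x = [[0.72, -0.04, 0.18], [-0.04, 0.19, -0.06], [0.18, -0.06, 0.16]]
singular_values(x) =[0.78, 0.21, 0.09]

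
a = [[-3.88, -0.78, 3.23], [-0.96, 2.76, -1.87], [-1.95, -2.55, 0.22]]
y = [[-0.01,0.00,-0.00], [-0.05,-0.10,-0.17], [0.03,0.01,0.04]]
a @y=[[0.17, 0.11, 0.26], [-0.18, -0.29, -0.54], [0.15, 0.26, 0.44]]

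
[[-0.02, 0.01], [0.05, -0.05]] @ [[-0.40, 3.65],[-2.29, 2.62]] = [[-0.01,-0.05],[0.09,0.05]]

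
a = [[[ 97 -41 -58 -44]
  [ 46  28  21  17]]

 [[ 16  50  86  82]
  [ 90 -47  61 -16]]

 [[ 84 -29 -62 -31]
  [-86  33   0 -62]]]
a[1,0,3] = 82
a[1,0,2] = 86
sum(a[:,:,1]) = -6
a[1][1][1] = -47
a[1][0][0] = 16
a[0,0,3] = -44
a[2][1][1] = 33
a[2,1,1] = 33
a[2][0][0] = 84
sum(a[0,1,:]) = 112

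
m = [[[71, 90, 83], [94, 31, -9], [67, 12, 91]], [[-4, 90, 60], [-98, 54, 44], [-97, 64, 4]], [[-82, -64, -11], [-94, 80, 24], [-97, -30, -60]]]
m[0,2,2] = 91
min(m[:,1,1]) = 31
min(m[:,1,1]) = 31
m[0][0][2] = 83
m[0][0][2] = 83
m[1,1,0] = -98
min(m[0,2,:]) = 12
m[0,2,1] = 12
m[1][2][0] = -97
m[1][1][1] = 54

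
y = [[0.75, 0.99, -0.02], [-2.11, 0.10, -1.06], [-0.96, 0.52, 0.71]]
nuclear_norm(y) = 4.71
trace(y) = 1.56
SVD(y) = [[-0.29, 0.52, 0.80], [0.92, -0.09, 0.38], [0.27, 0.85, -0.46]] @ diag([2.5361819340581664, 1.1944345301086203, 0.9828058560271058]) @ [[-0.95, -0.02, -0.31], [-0.2, 0.80, 0.57], [0.23, 0.60, -0.76]]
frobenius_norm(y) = 2.97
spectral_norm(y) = 2.54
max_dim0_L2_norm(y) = 2.44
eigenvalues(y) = [(0.24+1.65j), (0.24-1.65j), (1.07+0j)]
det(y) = 2.98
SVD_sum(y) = [[0.69, 0.01, 0.22], [-2.22, -0.05, -0.71], [-0.65, -0.01, -0.21]] + [[-0.13, 0.5, 0.36], [0.02, -0.08, -0.06], [-0.2, 0.81, 0.58]] + [[0.18, 0.48, -0.60], [0.09, 0.23, -0.29], [-0.10, -0.27, 0.34]]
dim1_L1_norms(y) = [1.76, 3.27, 2.19]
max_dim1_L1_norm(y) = 3.27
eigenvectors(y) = [[-0.13-0.44j, (-0.13+0.44j), -0.40+0.00j], [(0.8+0j), (0.8-0j), (-0.11+0j)], [0.15-0.37j, 0.15+0.37j, 0.91+0.00j]]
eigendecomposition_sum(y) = [[0.23+0.58j, (0.44-0.15j), 0.16+0.24j], [(-1.09+0.1j), (0.03+0.81j), -0.48+0.15j], [(-0.16+0.53j), (0.38+0.14j), (-0.02+0.25j)]] + [[0.23-0.58j, (0.44+0.15j), 0.16-0.24j], [(-1.09-0.1j), 0.03-0.81j, (-0.48-0.15j)], [-0.16-0.53j, 0.38-0.14j, -0.02-0.25j]] + [[0.28+0.00j, (0.11-0j), -0.34+0.00j],[(0.08+0j), 0.03-0.00j, -0.09+0.00j],[(-0.64-0j), (-0.25+0j), (0.76-0j)]]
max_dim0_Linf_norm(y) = 2.11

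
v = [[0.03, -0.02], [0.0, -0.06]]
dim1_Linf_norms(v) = [0.03, 0.06]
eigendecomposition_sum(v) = [[0.03, -0.01], [0.0, 0.0]] + [[-0.0, -0.01],[-0.0, -0.06]]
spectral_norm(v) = 0.06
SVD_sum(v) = [[0.00, -0.02], [0.01, -0.06]] + [[0.03, 0.00],[-0.01, -0.0]]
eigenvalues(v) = [0.03, -0.06]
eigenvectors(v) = [[1.00, 0.22], [0.0, 0.98]]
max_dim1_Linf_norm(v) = 0.06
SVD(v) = [[0.39, -0.92], [0.92, 0.39]] @ diag([0.06412547866378439, 0.028069965909144488]) @ [[0.18, -0.98], [-0.98, -0.18]]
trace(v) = -0.03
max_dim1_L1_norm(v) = 0.06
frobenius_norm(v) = 0.07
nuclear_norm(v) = 0.09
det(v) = -0.00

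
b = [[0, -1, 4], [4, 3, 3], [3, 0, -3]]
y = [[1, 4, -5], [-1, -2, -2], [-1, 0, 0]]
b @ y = [[-3, 2, 2], [-2, 10, -26], [6, 12, -15]]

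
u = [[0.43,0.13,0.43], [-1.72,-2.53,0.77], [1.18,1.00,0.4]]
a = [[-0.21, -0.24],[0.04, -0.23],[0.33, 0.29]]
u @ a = [[0.06,-0.01], [0.51,1.22], [-0.08,-0.40]]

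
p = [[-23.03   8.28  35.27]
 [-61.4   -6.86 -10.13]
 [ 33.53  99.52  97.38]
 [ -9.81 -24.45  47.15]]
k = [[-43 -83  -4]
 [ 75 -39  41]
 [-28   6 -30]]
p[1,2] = -10.13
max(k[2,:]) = 6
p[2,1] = 99.52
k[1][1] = -39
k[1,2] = 41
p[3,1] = -24.45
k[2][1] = 6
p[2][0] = 33.53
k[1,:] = [75, -39, 41]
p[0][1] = 8.28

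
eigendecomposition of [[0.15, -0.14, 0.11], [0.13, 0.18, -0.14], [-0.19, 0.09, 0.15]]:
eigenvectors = [[-0.24-0.50j,-0.24+0.50j,(0.41+0j)], [-0.28+0.50j,(-0.28-0.5j),0.62+0.00j], [(0.61+0j),(0.61-0j),0.67+0.00j]]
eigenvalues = [(0.18+0.23j), (0.18-0.23j), (0.12+0j)]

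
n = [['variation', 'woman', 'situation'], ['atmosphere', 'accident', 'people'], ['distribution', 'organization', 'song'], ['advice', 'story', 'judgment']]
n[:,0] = ['variation', 'atmosphere', 'distribution', 'advice']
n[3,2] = 'judgment'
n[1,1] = 'accident'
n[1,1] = 'accident'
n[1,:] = ['atmosphere', 'accident', 'people']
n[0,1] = 'woman'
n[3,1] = 'story'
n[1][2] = 'people'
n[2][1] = 'organization'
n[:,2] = ['situation', 'people', 'song', 'judgment']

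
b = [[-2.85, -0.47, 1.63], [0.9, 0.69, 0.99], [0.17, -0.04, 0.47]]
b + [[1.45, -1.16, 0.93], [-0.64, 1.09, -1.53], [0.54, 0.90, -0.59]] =[[-1.4, -1.63, 2.56], [0.26, 1.78, -0.54], [0.71, 0.86, -0.12]]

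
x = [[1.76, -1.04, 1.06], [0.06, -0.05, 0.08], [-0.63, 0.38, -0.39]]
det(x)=-0.000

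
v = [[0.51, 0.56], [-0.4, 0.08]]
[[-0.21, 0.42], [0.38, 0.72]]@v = [[-0.28, -0.08], [-0.09, 0.27]]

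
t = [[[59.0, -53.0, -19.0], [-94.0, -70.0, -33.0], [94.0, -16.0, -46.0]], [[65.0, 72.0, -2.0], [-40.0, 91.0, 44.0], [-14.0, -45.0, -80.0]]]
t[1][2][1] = -45.0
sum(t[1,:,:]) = 91.0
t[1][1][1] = 91.0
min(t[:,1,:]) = -94.0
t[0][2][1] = -16.0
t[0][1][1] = -70.0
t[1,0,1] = 72.0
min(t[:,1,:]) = -94.0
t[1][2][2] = -80.0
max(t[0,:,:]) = 94.0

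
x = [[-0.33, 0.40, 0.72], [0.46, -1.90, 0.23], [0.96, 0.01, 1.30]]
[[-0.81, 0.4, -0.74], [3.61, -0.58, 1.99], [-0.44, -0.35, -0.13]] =x @ [[-0.25, -0.61, 0.31], [-1.98, 0.18, -1.01], [-0.14, 0.18, -0.32]]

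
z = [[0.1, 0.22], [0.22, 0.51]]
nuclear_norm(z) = 0.61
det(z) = 0.00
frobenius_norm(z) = 0.61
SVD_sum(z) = [[0.1,0.22], [0.22,0.51]] + [[0.0, -0.0], [-0.00, 0.0]]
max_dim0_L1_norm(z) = 0.73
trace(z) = 0.61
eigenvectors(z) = [[-0.92, -0.4], [0.40, -0.92]]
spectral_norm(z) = 0.61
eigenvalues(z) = [0.0, 0.61]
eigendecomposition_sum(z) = [[0.00, -0.0], [-0.0, 0.00]] + [[0.10, 0.22],[0.22, 0.51]]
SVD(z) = [[-0.40, -0.92], [-0.92, 0.4]] @ diag([0.605707499075098, 0.004292500924902058]) @ [[-0.4, -0.92],[-0.92, 0.4]]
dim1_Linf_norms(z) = [0.22, 0.51]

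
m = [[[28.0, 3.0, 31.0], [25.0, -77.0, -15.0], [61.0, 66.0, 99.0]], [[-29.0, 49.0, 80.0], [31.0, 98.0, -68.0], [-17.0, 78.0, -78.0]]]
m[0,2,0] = 61.0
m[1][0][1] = 49.0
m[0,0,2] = 31.0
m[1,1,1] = 98.0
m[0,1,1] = -77.0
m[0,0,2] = 31.0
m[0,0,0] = 28.0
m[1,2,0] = -17.0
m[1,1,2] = -68.0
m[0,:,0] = [28.0, 25.0, 61.0]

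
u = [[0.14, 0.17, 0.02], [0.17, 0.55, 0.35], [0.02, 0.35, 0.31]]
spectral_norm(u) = 0.83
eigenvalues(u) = [0.83, 0.17, -0.0]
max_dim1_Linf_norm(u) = 0.55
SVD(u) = [[-0.21,0.78,0.59],[-0.81,0.20,-0.56],[-0.55,-0.59,0.59]] @ diag([0.8328740718734448, 0.1676915634658201, 0.0005656353392647026]) @ [[-0.21, -0.81, -0.55], [0.78, 0.2, -0.59], [-0.59, 0.56, -0.59]]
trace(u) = 1.00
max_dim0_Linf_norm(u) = 0.55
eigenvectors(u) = [[-0.21, -0.78, 0.59], [-0.81, -0.2, -0.56], [-0.55, 0.59, 0.59]]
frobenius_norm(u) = 0.85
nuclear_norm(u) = 1.00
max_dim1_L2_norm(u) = 0.67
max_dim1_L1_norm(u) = 1.07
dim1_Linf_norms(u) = [0.17, 0.55, 0.35]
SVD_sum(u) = [[0.04,  0.14,  0.1],[0.14,  0.54,  0.37],[0.10,  0.37,  0.25]] + [[0.10, 0.03, -0.08], [0.03, 0.01, -0.02], [-0.08, -0.02, 0.06]] + [[-0.00, 0.00, -0.00], [0.0, -0.00, 0.0], [-0.0, 0.0, -0.0]]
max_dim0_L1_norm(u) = 1.07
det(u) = -0.00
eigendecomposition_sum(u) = [[0.04, 0.14, 0.1], [0.14, 0.54, 0.37], [0.1, 0.37, 0.25]] + [[0.1,0.03,-0.08], [0.03,0.01,-0.02], [-0.08,-0.02,0.06]] + [[-0.0, 0.00, -0.0],[0.00, -0.0, 0.0],[-0.00, 0.0, -0.00]]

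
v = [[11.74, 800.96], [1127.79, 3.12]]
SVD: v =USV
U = [[-0.02, -1.0], [-1.0, 0.02]]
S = [1127.97, 800.8]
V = [[-1.0, -0.02], [0.02, -1.00]]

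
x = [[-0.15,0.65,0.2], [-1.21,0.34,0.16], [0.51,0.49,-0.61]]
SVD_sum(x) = [[-0.29,0.05,0.10], [-1.16,0.21,0.39], [0.54,-0.1,-0.18]] + [[0.03,0.49,-0.19], [0.01,0.18,-0.07], [0.04,0.65,-0.25]] + [[0.12, 0.11, 0.29], [-0.06, -0.06, -0.16], [-0.07, -0.06, -0.17]]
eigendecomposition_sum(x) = [[-0.05+0.41j,(0.32-0.07j),0.07+0.02j], [(-0.54+0.04j),0.17+0.39j,-0.00+0.09j], [(-0.03+0.33j),(0.25-0.06j),(0.06+0.01j)]] + [[-0.05-0.41j, 0.32+0.07j, 0.07-0.02j], [(-0.54-0.04j), (0.17-0.39j), (-0-0.09j)], [-0.03-0.33j, (0.25+0.06j), (0.06-0.01j)]] + [[-0.05-0.00j, 0j, (0.06+0j)], [(-0.13-0j), 0j, (0.17+0j)], [0.57+0.00j, (-0.01-0j), (-0.72-0j)]]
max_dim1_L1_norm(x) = 1.71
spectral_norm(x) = 1.40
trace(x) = -0.42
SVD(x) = [[-0.22,0.58,-0.78],[-0.88,0.22,0.42],[0.41,0.78,0.47]] @ diag([1.404758238233538, 0.8991177529284831, 0.4252546983677464]) @ [[0.93, -0.17, -0.31], [0.05, 0.93, -0.36], [-0.35, -0.32, -0.88]]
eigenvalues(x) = [(0.17+0.82j), (0.17-0.82j), (-0.76+0j)]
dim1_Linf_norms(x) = [0.65, 1.21, 0.61]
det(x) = -0.54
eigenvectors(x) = [[(-0.11+0.54j), -0.11-0.54j, (-0.08+0j)],[-0.71+0.00j, -0.71-0.00j, -0.23+0.00j],[-0.07+0.43j, -0.07-0.43j, 0.97+0.00j]]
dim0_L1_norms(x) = [1.87, 1.48, 0.97]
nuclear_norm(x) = 2.73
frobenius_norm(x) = 1.72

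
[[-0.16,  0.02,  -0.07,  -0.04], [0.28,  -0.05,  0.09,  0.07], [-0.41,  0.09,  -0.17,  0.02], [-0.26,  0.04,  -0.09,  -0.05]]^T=[[-0.16, 0.28, -0.41, -0.26], [0.02, -0.05, 0.09, 0.04], [-0.07, 0.09, -0.17, -0.09], [-0.04, 0.07, 0.02, -0.05]]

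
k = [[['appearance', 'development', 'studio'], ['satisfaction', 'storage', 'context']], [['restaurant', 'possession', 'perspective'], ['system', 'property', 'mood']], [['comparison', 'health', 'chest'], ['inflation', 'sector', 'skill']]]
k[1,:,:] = [['restaurant', 'possession', 'perspective'], ['system', 'property', 'mood']]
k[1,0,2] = 'perspective'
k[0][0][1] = 'development'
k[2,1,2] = 'skill'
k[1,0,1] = 'possession'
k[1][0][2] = 'perspective'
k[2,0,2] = 'chest'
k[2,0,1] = 'health'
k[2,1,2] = 'skill'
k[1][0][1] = 'possession'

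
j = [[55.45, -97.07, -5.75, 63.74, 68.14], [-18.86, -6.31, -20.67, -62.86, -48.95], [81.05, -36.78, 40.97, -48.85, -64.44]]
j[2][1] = -36.78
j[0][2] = -5.75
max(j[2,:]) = 81.05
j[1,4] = -48.95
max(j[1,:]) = -6.31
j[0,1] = -97.07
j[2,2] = 40.97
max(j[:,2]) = 40.97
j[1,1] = -6.31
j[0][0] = 55.45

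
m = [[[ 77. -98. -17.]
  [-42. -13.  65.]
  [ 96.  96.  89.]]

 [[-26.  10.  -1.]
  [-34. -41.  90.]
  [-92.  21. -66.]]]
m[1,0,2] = -1.0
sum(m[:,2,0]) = 4.0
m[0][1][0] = -42.0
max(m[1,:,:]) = 90.0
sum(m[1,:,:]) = -139.0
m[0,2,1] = 96.0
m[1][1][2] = 90.0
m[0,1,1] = -13.0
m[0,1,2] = 65.0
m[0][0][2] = -17.0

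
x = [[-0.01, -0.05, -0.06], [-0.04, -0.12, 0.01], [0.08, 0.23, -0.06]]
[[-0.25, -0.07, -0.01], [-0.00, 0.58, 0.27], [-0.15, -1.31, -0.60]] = x @ [[1.5,-0.87,-1.99], [-0.13,-4.17,-1.48], [4.00,4.77,1.75]]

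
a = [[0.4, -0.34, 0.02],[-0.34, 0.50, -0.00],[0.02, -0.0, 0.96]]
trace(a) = 1.86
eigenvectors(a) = [[-0.76, -0.65, 0.06], [-0.65, 0.76, -0.05], [0.02, 0.08, 1.00]]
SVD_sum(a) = [[0.00, -0.00, 0.06], [-0.0, 0.0, -0.05], [0.06, -0.05, 0.96]] + [[0.34, -0.39, -0.04],[-0.39, 0.45, 0.05],[-0.04, 0.05, 0.00]] + [[0.06,0.05,-0.00],[0.05,0.05,-0.00],[-0.0,-0.00,0.00]]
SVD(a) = [[0.06, -0.65, -0.76], [-0.05, 0.76, -0.65], [1.00, 0.08, 0.02]] @ diag([0.9612874795910852, 0.7926376931509154, 0.10607482725799951]) @ [[0.06, -0.05, 1.00],  [-0.65, 0.76, 0.08],  [-0.76, -0.65, 0.02]]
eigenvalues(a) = [0.11, 0.79, 0.96]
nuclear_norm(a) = 1.86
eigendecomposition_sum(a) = [[0.06,0.05,-0.0], [0.05,0.05,-0.00], [-0.00,-0.00,0.0]] + [[0.34, -0.39, -0.04],[-0.39, 0.45, 0.05],[-0.04, 0.05, 0.00]] + [[0.0, -0.0, 0.06], [-0.0, 0.0, -0.05], [0.06, -0.05, 0.96]]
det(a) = 0.08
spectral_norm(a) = 0.96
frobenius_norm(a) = 1.25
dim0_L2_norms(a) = [0.53, 0.6, 0.96]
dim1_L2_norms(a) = [0.53, 0.6, 0.96]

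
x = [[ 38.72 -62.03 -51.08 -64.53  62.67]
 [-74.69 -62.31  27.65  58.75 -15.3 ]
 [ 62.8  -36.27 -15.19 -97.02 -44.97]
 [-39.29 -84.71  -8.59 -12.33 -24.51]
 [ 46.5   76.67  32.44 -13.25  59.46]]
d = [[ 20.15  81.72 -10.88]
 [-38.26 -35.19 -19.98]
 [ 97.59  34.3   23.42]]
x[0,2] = -51.08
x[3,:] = [-39.29, -84.71, -8.59, -12.33, -24.51]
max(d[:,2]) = 23.42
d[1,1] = -35.19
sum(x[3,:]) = -169.43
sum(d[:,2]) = -7.439999999999998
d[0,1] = 81.72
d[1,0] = -38.26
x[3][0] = -39.29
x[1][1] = -62.31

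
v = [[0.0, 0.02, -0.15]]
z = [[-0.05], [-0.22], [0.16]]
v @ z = [[-0.03]]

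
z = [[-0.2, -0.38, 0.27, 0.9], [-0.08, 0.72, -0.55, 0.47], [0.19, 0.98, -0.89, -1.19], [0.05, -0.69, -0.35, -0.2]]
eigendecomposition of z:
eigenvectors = [[-0.43+0.00j, (0.99+0j), (-0.07-0.36j), (-0.07+0.36j)], [(0.12+0j), 0.02+0.00j, -0.57+0.00j, (-0.57-0j)], [0.83+0.00j, 0.03+0.00j, (-0.21+0.51j), (-0.21-0.51j)], [(0.35+0j), 0.16+0.00j, (0.11-0.47j), (0.11+0.47j)]]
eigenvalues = [(-1.34+0j), (-0.06+0j), (0.41+0.84j), (0.41-0.84j)]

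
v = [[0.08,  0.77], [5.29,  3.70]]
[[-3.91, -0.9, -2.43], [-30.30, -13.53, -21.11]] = v @ [[-2.35, -1.88, -1.92], [-4.83, -0.97, -2.96]]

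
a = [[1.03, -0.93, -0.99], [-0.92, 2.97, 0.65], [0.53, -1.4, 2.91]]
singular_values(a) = [3.7, 3.09, 0.64]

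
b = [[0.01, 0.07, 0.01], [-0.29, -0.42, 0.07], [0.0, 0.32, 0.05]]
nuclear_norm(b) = 0.77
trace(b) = -0.36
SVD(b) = [[-0.11, -0.14, -0.98], [0.87, -0.50, -0.03], [-0.49, -0.86, 0.18]] @ diag([0.5857783368732636, 0.17959081315608325, 0.0032984662996783745]) @ [[-0.43, -0.90, 0.06], [0.80, -0.41, -0.44], [-0.42, 0.14, -0.9]]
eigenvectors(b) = [[-0.12, -0.37, 0.24], [0.82, 0.10, -0.01], [-0.55, -0.93, 0.97]]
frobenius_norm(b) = 0.61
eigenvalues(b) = [-0.42, 0.02, 0.05]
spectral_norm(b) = 0.59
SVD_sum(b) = [[0.03, 0.06, -0.0], [-0.22, -0.46, 0.03], [0.12, 0.26, -0.02]] + [[-0.02, 0.01, 0.01], [-0.07, 0.04, 0.04], [-0.12, 0.06, 0.07]] + [[0.0, -0.00, 0.0], [0.0, -0.00, 0.00], [-0.0, 0.0, -0.00]]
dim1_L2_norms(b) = [0.07, 0.52, 0.32]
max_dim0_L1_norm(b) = 0.81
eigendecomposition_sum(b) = [[0.04, 0.06, -0.01], [-0.28, -0.42, 0.07], [0.19, 0.28, -0.05]] + [[0.05, -0.0, -0.01], [-0.01, 0.0, 0.0], [0.12, -0.0, -0.03]] + [[-0.08, 0.01, 0.03], [0.0, -0.0, -0.0], [-0.3, 0.04, 0.12]]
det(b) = -0.00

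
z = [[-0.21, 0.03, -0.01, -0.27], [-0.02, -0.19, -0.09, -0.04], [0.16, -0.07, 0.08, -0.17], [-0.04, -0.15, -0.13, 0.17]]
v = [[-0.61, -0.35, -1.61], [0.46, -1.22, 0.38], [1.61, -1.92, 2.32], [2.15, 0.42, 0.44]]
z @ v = [[-0.45,-0.06,0.21], [-0.31,0.39,-0.27], [-0.37,-0.2,-0.17], [0.11,0.52,-0.22]]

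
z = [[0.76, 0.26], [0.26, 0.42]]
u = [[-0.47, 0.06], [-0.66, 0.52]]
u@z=[[-0.34, -0.10],[-0.37, 0.05]]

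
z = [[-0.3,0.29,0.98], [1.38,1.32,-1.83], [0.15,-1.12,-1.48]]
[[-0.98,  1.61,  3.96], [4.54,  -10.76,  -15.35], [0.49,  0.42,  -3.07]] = z @ [[0.69, -4.05, -2.38], [1.15, -2.38, -3.22], [-1.13, 1.11, 4.27]]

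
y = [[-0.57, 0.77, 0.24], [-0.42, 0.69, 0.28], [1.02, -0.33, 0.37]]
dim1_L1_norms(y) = [1.58, 1.39, 1.72]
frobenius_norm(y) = 1.73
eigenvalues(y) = [-0.21, -0.04, 0.74]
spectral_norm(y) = 1.56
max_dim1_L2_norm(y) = 1.13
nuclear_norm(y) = 2.31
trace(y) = 0.49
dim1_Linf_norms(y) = [0.77, 0.69, 1.02]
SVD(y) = [[-0.60, -0.41, 0.69], [-0.5, -0.48, -0.72], [0.63, -0.77, 0.09]] @ diag([1.5629714933543157, 0.741347172762154, 0.004947767106583298]) @ [[0.76, -0.65, -0.03], [-0.48, -0.53, -0.70], [0.44, 0.55, -0.71]]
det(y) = 0.01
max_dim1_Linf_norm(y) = 1.02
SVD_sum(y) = [[-0.72, 0.61, 0.03], [-0.59, 0.5, 0.03], [0.74, -0.63, -0.03]] + [[0.14, 0.16, 0.21], [0.17, 0.19, 0.25], [0.28, 0.3, 0.4]] + [[0.0, 0.0, -0.0], [-0.00, -0.00, 0.00], [0.00, 0.0, -0.00]]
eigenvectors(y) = [[0.55, -0.46, 0.43], [0.47, -0.54, 0.51], [-0.69, 0.71, 0.74]]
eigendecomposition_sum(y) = [[-0.78, 0.67, 0.00], [-0.67, 0.57, 0.00], [0.99, -0.84, -0.0]] + [[0.1, -0.10, 0.01],[0.12, -0.12, 0.01],[-0.16, 0.16, -0.02]] + [[0.11, 0.21, 0.23],[0.13, 0.24, 0.27],[0.19, 0.35, 0.39]]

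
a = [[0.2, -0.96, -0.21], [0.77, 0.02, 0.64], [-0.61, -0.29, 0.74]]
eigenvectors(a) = [[(-0.07-0.62j), (-0.07+0.62j), (-0.46+0j)],[-0.69+0.00j, (-0.69-0j), 0.20+0.00j],[(0.12-0.34j), 0.12+0.34j, 0.86+0.00j]]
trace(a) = 0.96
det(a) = 1.01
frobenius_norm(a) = 1.74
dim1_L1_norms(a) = [1.37, 1.43, 1.64]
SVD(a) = [[-0.85, 0.49, 0.21], [0.18, 0.63, -0.75], [-0.50, -0.6, -0.63]] @ diag([1.003095956367895, 1.0024958995079258, 1.0006000568599687]) @ [[0.28, 0.96, -0.07], [0.95, -0.28, -0.14], [-0.15, -0.03, -0.99]]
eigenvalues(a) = [(-0.02+1j), (-0.02-1j), (1+0j)]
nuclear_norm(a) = 3.01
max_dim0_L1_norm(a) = 1.59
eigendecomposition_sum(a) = [[(-0.01+0.39j), -0.43+0.04j, 0.10+0.20j], [(0.43+0.06j), (-0.01+0.48j), 0.23-0.08j], [-0.10+0.20j, -0.23-0.09j, -0.00+0.13j]] + [[-0.01-0.39j, -0.43-0.04j, (0.1-0.2j)], [(0.43-0.06j), (-0.01-0.48j), 0.23+0.08j], [(-0.1-0.2j), (-0.23+0.09j), (-0-0.13j)]] + [[(0.22-0j), -0.09-0.00j, -0.40-0.00j], [-0.09+0.00j, (0.04+0j), (0.17+0j)], [(-0.4+0j), 0.17+0.00j, (0.75+0j)]]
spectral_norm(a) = 1.00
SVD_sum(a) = [[-0.23,  -0.81,  0.06], [0.05,  0.18,  -0.01], [-0.14,  -0.48,  0.04]] + [[0.47, -0.14, -0.07], [0.60, -0.18, -0.09], [-0.57, 0.17, 0.08]] + [[-0.03,-0.01,-0.2],[0.12,0.02,0.74],[0.10,0.02,0.62]]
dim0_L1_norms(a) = [1.58, 1.27, 1.59]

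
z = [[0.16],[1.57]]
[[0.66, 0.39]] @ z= [[0.72]]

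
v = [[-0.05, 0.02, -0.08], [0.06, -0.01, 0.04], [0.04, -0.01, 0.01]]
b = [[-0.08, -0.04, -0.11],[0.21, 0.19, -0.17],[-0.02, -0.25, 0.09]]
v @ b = [[0.01, 0.03, -0.01],  [-0.01, -0.01, -0.00],  [-0.01, -0.01, -0.00]]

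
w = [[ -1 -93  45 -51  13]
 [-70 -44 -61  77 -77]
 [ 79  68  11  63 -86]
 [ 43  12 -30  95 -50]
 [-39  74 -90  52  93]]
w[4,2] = -90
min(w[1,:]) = -77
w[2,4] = -86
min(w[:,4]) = -86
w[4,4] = 93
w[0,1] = -93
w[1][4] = -77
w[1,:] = [-70, -44, -61, 77, -77]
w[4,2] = -90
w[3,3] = 95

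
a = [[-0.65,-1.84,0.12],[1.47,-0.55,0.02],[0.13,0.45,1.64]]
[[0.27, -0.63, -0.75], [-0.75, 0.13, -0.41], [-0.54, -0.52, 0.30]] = a @ [[-0.50, 0.19, -0.11], [0.01, 0.25, 0.45], [-0.29, -0.40, 0.07]]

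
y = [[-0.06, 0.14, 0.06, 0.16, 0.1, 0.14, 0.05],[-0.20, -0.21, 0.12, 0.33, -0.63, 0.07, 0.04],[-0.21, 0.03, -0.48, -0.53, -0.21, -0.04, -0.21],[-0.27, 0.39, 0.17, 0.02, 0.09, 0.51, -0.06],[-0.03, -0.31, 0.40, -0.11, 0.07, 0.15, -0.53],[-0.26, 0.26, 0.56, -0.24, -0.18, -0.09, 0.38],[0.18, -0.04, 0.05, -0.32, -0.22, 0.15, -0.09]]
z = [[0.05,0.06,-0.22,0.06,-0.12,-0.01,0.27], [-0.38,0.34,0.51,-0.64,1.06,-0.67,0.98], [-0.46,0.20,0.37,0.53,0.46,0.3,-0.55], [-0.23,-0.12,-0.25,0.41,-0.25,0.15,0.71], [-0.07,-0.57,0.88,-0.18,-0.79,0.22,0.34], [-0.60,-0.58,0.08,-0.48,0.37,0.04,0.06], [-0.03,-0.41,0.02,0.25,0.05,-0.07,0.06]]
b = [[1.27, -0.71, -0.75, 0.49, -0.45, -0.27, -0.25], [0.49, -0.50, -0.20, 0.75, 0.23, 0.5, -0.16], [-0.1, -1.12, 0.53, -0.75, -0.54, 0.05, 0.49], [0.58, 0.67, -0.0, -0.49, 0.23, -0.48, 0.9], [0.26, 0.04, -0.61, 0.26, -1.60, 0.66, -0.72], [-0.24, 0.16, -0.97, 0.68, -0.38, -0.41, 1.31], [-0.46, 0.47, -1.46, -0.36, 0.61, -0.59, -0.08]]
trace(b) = -1.28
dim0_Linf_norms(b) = [1.27, 1.12, 1.46, 0.75, 1.6, 0.66, 1.31]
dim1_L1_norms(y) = [0.71, 1.6, 1.71, 1.51, 1.6, 1.97, 1.05]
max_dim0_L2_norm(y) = 0.87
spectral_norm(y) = 0.97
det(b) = -9.80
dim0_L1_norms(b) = [3.4, 3.67, 4.52, 3.78, 4.04, 2.96, 3.91]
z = y @ b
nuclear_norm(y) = 4.32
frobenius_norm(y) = 1.83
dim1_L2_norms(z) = [0.38, 1.86, 1.13, 0.94, 1.39, 1.04, 0.49]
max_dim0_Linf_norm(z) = 1.06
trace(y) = -0.84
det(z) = -0.00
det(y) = 0.00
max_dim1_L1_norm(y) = 1.97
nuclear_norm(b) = 11.00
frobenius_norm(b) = 4.52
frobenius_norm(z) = 3.00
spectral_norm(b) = 2.53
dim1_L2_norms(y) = [0.29, 0.78, 0.8, 0.73, 0.76, 0.83, 0.47]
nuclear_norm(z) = 6.72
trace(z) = 0.48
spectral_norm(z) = 1.93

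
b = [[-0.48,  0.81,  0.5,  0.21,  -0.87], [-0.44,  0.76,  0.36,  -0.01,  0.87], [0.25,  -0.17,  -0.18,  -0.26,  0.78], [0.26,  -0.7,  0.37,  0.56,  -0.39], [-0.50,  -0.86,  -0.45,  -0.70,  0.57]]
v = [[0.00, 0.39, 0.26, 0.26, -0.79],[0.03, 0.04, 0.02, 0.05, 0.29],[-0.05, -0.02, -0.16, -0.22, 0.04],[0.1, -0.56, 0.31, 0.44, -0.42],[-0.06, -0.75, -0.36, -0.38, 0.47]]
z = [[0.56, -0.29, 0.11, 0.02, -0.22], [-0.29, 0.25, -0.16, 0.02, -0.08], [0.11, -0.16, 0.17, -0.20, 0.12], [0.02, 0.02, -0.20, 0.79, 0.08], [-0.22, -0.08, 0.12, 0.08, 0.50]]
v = z @ b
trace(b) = 1.23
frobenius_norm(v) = 1.71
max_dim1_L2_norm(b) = 1.42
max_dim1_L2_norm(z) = 0.82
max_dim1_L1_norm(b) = 3.08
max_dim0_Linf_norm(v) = 0.79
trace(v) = 0.79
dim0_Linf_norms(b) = [0.5, 0.86, 0.5, 0.7, 0.87]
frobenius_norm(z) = 1.32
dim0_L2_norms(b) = [0.9, 1.58, 0.87, 0.96, 1.61]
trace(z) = 2.27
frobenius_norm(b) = 2.75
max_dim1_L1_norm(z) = 1.2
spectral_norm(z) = 0.89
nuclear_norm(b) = 5.19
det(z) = 0.00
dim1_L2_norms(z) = [0.68, 0.42, 0.35, 0.82, 0.57]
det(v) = -0.00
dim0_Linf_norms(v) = [0.1, 0.75, 0.36, 0.44, 0.79]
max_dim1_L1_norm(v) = 2.02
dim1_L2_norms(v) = [0.95, 0.3, 0.28, 0.89, 1.03]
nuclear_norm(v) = 2.71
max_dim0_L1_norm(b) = 3.48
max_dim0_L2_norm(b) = 1.61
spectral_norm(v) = 1.40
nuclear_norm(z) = 2.27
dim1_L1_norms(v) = [1.7, 0.43, 0.49, 1.83, 2.02]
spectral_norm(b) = 1.97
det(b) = -0.19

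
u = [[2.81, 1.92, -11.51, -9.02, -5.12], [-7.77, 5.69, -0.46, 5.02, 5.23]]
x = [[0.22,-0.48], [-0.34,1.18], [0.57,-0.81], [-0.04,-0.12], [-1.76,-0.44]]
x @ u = [[4.35, -2.31, -2.31, -4.39, -3.64],[-10.12, 6.06, 3.37, 8.99, 7.91],[7.90, -3.51, -6.19, -9.21, -7.15],[0.82, -0.76, 0.52, -0.24, -0.42],[-1.53, -5.88, 20.46, 13.67, 6.71]]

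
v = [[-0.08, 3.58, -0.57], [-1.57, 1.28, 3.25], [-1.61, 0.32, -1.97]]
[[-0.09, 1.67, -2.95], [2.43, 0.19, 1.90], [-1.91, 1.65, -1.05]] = v @ [[0.22, -0.52, -0.35], [0.11, 0.4, -0.72], [0.81, -0.35, 0.7]]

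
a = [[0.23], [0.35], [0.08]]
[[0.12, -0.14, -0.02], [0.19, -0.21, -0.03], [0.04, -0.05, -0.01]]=a@[[0.54, -0.59, -0.09]]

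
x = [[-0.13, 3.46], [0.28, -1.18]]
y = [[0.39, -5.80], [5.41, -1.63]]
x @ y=[[18.67, -4.89], [-6.27, 0.30]]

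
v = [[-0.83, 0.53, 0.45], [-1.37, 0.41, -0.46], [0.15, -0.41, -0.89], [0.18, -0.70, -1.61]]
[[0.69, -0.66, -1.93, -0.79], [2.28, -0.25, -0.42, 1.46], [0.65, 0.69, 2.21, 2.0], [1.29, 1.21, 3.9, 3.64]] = v@[[-1.26, 0.47, 0.7, -0.51],[0.2, 0.12, -0.88, -0.50],[-1.03, -0.75, -1.96, -2.10]]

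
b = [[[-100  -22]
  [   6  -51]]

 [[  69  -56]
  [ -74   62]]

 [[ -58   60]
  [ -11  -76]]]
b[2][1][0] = -11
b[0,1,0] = 6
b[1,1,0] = -74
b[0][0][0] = -100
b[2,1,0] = -11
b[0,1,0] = 6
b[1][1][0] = -74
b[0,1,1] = -51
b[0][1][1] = -51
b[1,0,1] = -56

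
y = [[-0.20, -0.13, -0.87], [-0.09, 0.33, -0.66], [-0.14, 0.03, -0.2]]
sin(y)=[[-0.18, -0.13, -0.84], [-0.09, 0.33, -0.64], [-0.13, 0.03, -0.19]]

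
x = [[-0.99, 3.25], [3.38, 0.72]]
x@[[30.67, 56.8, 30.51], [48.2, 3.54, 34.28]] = [[126.29, -44.73, 81.21], [138.37, 194.53, 127.81]]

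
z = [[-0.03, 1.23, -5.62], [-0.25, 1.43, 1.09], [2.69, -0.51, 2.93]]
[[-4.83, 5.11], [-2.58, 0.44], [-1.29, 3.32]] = z @ [[-1.31, 2.18], [-2.31, 1.19], [0.36, -0.66]]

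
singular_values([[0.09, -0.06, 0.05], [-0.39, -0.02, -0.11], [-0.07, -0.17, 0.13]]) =[0.42, 0.23, 0.02]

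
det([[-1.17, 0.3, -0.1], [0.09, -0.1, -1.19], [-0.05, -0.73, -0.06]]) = 1.036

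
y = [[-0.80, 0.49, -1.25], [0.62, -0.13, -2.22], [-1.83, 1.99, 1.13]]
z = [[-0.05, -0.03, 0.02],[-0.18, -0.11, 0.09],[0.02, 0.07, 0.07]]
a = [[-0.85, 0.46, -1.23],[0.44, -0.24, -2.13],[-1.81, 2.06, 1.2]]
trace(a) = 0.11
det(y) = -3.01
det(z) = 0.00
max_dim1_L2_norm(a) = 2.99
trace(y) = 0.20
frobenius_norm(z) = 0.26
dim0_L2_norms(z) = [0.19, 0.13, 0.12]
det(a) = -2.53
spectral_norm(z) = 0.24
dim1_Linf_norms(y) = [1.25, 2.22, 1.99]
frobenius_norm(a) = 4.02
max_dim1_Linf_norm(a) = 2.13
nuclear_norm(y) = 5.98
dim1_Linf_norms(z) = [0.05, 0.18, 0.07]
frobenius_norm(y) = 4.04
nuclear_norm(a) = 5.89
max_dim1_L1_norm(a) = 5.07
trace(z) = -0.09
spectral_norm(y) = 3.35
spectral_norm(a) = 3.35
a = y + z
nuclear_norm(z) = 0.34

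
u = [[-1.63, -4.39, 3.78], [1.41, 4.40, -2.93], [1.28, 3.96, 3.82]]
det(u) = -6.38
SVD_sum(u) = [[-1.71, -4.97, 2.62], [1.58, 4.61, -2.43], [0.59, 1.71, -0.90]] + [[0.17, 0.55, 1.16], [-0.07, -0.24, -0.5], [0.68, 2.26, 4.72]] + [[-0.09, 0.03, -0.0], [-0.1, 0.03, -0.00], [0.01, -0.00, 0.0]]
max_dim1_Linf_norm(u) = 4.4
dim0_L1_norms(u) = [4.32, 12.75, 10.53]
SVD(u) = [[-0.71, 0.24, 0.66], [0.66, -0.10, 0.75], [0.24, 0.97, -0.08]] @ diag([8.259334161557824, 5.461334583345788, 0.1415053938027613]) @ [[0.29, 0.85, -0.45], [0.13, 0.43, 0.89], [-0.95, 0.32, -0.01]]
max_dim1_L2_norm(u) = 6.02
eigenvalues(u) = [(-0.34+0j), (3.47+2.59j), (3.47-2.59j)]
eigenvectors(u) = [[(-0.96+0j), -0.62+0.00j, -0.62-0.00j],[(0.29+0j), 0.55-0.08j, (0.55+0.08j)],[0.01+0.00j, -0.19-0.52j, (-0.19+0.52j)]]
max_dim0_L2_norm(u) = 7.37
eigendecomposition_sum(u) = [[-0.50+0.00j, -0.53+0.00j, (0.08-0j)],[(0.15-0j), 0.16-0.00j, -0.02+0.00j],[(0.01-0j), (0.01-0j), (-0+0j)]] + [[-0.56-0.97j, (-1.93-3.08j), 1.85-1.61j], [0.63+0.80j, (2.12+2.52j), (-1.45+1.68j)], [(0.64-0.77j), 1.98-2.55j, 1.91+1.04j]] + [[-0.56+0.97j, (-1.93+3.08j), 1.85+1.61j], [(0.63-0.8j), 2.12-2.52j, (-1.45-1.68j)], [(0.64+0.77j), 1.98+2.55j, (1.91-1.04j)]]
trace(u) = 6.59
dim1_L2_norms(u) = [6.02, 5.47, 5.65]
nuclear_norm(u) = 13.86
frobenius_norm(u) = 9.90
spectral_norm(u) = 8.26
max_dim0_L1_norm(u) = 12.75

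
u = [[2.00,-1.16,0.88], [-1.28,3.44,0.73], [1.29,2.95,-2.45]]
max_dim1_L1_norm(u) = 6.69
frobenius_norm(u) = 6.04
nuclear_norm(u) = 9.70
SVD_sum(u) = [[0.2, -1.52, 0.49], [-0.39, 3.00, -0.97], [-0.41, 3.19, -1.03]] + [[0.91, -0.11, -0.7], [-1.40, 0.17, 1.08], [1.76, -0.21, -1.35]] + [[0.89,  0.47,  1.09],[0.51,  0.27,  0.62],[-0.06,  -0.03,  -0.07]]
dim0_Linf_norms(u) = [2.0, 3.44, 2.45]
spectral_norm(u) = 4.91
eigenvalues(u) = [-3.16, 1.95, 4.2]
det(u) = -25.85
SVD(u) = [[-0.33, 0.38, 0.87], [0.65, -0.58, 0.5], [0.69, 0.72, -0.05]] @ diag([4.910522445841404, 3.0739201539758967, 1.7122453667242226]) @ [[-0.12, 0.94, -0.31], [0.79, -0.09, -0.61], [0.60, 0.31, 0.73]]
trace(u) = 2.99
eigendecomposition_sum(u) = [[-0.21, -0.29, 0.56], [-0.16, -0.21, 0.41], [1.03, 1.4, -2.73]] + [[1.48, 0.43, 0.37], [0.80, 0.23, 0.20], [0.97, 0.28, 0.24]] + [[0.73, -1.3, -0.05], [-1.92, 3.42, 0.12], [-0.71, 1.27, 0.04]]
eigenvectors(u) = [[0.20, 0.76, -0.34], [0.15, 0.41, 0.88], [-0.97, 0.5, 0.33]]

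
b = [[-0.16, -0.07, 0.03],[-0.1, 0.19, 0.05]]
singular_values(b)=[0.22, 0.17]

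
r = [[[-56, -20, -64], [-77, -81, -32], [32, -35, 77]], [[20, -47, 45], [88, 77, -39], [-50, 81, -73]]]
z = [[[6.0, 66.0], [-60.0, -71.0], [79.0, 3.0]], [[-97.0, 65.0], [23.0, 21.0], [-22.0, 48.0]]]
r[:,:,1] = [[-20, -81, -35], [-47, 77, 81]]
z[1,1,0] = 23.0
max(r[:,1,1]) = 77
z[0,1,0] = -60.0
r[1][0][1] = -47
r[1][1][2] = -39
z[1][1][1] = 21.0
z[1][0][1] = 65.0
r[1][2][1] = 81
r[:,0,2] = [-64, 45]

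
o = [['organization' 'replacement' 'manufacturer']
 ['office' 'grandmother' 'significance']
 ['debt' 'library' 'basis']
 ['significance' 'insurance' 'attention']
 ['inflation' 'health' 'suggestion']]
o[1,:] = ['office', 'grandmother', 'significance']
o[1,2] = 'significance'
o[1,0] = 'office'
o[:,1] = ['replacement', 'grandmother', 'library', 'insurance', 'health']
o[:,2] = ['manufacturer', 'significance', 'basis', 'attention', 'suggestion']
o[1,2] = 'significance'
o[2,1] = 'library'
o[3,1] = 'insurance'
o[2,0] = 'debt'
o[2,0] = 'debt'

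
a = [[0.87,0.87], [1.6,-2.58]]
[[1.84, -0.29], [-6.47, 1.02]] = a @ [[-0.24,0.04], [2.36,-0.37]]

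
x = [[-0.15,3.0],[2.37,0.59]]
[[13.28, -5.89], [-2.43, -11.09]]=x@ [[-2.1, -4.14],[4.32, -2.17]]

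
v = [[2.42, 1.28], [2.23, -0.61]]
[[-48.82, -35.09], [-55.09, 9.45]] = v@[[-23.16, -2.15],[5.65, -23.35]]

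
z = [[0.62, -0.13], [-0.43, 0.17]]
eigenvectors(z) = [[0.79, 0.23], [-0.61, 0.97]]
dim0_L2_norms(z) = [0.75, 0.21]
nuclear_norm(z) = 0.85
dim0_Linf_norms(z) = [0.62, 0.17]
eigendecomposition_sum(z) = [[0.61, -0.14], [-0.48, 0.11]] + [[0.01, 0.01], [0.05, 0.06]]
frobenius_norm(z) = 0.78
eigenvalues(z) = [0.72, 0.07]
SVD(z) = [[-0.81, 0.59], [0.59, 0.81]] @ diag([0.7817226898796961, 0.06332168765322374]) @ [[-0.96,0.26], [0.26,0.96]]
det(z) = 0.05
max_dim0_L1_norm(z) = 1.05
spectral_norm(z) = 0.78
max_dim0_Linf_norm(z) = 0.62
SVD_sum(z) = [[0.61, -0.17], [-0.44, 0.12]] + [[0.01, 0.04], [0.01, 0.05]]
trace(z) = 0.79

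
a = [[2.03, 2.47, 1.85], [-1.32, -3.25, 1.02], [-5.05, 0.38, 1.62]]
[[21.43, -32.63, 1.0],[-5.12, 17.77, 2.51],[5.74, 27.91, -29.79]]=a @ [[1.10, -7.25, 5.34], [3.09, -3.92, -3.25], [6.25, -4.45, -0.98]]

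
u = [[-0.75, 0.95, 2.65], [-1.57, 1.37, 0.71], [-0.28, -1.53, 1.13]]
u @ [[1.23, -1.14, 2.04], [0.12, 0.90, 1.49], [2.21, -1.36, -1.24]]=[[5.05, -1.89, -3.40], [-0.20, 2.06, -2.04], [1.97, -2.59, -4.25]]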